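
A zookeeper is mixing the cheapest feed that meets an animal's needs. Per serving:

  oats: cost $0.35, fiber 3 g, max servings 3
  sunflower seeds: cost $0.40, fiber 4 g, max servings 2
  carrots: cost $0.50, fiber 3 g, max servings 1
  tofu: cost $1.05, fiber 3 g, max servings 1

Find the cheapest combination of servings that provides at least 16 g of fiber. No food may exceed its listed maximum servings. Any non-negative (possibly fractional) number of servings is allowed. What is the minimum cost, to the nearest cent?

$1.73

Cost per g of fiber: sunflower seeds $0.1000, oats $0.1167, carrots $0.1667, tofu $0.3500.
Take 2 servings of sunflower seeds: +8.0 g fiber for $0.80 (total $0.80, still need 8.0 g).
Take 2.667 servings of oats: +8.0 g fiber for $0.93 (total $1.73, still need 0.0 g).
Greedy by cheapest-per-g is optimal for a single linear constraint, so the minimum cost is $1.73.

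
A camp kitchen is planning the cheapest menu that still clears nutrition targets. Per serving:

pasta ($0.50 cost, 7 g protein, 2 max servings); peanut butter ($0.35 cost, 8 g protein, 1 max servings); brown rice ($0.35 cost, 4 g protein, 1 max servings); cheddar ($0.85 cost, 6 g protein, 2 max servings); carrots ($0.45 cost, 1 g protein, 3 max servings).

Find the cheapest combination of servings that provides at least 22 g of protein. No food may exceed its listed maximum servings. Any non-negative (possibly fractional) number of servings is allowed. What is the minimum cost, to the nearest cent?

Cost per g of protein: peanut butter $0.0437, pasta $0.0714, brown rice $0.0875, cheddar $0.1417, carrots $0.4500.
Take 1 serving of peanut butter: +8.0 g protein for $0.35 (total $0.35, still need 14.0 g).
Take 2 servings of pasta: +14.0 g protein for $1.00 (total $1.35, still need 0.0 g).
Filling from the cheapest source first is optimal under one linear minimum: $1.35.

$1.35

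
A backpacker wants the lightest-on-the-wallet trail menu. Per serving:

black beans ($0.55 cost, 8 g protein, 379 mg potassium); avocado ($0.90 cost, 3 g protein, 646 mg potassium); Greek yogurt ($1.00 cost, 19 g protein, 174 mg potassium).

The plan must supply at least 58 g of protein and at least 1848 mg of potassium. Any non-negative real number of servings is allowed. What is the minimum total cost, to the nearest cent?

$3.61

This is a tiny linear program; its minimum lies at a vertex of the feasible set. List the vertices and price them.
black beans only: max(58/8, 1848/379) = 7.25 servings → $3.99.
avocado only: max(58/3, 1848/646) = 19.33 servings → $17.40.
Greek yogurt only: max(58/19, 1848/174) = 10.62 servings → $10.62.
black beans + avocado with both targets exact would need a negative amount; discard.
black beans + Greek yogurt with both tight: 4.307 servings and 1.239 servings → $3.61.
avocado + Greek yogurt with both tight: 2.129 servings and 2.716 servings → $4.63.
The minimum over all feasible corners is $3.61.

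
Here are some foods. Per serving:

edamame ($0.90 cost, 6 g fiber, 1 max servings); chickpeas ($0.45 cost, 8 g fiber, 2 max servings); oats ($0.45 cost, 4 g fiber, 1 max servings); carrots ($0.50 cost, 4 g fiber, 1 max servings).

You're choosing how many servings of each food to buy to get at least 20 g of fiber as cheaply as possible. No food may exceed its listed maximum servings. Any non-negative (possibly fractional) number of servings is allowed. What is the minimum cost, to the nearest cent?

Cost per g of fiber: chickpeas $0.0563, oats $0.1125, carrots $0.1250, edamame $0.1500.
Take 2 servings of chickpeas: +16.0 g fiber for $0.90 (total $0.90, still need 4.0 g).
Take 1 serving of oats: +4.0 g fiber for $0.45 (total $1.35, still need 0.0 g).
Greedy by cheapest-per-g is optimal for a single linear constraint, so the minimum cost is $1.35.

$1.35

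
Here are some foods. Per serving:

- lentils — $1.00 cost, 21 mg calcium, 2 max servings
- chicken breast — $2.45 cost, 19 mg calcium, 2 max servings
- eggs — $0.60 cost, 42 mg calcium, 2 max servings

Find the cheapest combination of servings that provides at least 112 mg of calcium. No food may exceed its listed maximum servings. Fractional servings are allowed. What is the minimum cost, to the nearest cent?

Cost per mg of calcium: eggs $0.0143, lentils $0.0476, chicken breast $0.1289.
Take 2 servings of eggs: +84.0 mg calcium for $1.20 (total $1.20, still need 28.0 mg).
Take 1.333 servings of lentils: +28.0 mg calcium for $1.33 (total $2.53, still need 0.0 mg).
Filling from the cheapest source first is optimal under one linear minimum: $2.53.

$2.53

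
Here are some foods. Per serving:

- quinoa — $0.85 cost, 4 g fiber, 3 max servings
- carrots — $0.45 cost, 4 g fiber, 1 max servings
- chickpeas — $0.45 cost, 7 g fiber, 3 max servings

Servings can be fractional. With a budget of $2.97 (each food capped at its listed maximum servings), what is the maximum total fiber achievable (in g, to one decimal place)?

Fiber per dollar: chickpeas 15.56, carrots 8.889, quinoa 4.706.
Take 3 servings of chickpeas: spends $1.35, +21.0 g fiber (running total 21.0 g).
Take 1 serving of carrots: spends $0.45, +4.0 g fiber (running total 25.0 g).
Take 1.376 servings of quinoa: spends $1.17, +5.5 g fiber (running total 30.5 g).
Filling greedily by fiber-per-dollar is optimal for one linear limit, giving 30.5 g.

30.5 g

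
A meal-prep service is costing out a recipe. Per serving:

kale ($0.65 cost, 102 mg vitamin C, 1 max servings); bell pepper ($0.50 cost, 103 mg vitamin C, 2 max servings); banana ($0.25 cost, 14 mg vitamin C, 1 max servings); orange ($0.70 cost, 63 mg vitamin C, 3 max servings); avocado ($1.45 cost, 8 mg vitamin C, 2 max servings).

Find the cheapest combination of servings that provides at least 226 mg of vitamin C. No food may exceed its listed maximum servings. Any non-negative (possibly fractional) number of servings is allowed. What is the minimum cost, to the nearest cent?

Cost per mg of vitamin C: bell pepper $0.0049, kale $0.0064, orange $0.0111, banana $0.0179, avocado $0.1812.
Take 2 servings of bell pepper: +206.0 mg vitamin C for $1.00 (total $1.00, still need 20.0 mg).
Take 0.1961 servings of kale: +20.0 mg vitamin C for $0.13 (total $1.13, still need 0.0 mg).
Greedy by cheapest-per-mg is optimal for a single linear constraint, so the minimum cost is $1.13.

$1.13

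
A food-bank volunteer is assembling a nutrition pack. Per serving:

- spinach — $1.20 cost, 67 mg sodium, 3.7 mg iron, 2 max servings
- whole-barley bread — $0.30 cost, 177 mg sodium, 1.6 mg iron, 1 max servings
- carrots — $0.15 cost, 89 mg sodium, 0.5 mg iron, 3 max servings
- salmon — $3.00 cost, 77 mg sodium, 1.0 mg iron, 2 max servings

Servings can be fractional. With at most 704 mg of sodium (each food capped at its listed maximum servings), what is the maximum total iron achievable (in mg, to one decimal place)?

Iron per mg sodium: spinach 0.05522, salmon 0.01299, whole-barley bread 0.00904, carrots 0.005618.
Take 2 servings of spinach: uses 134 mg sodium, +7.4 mg iron (running total 7.4 mg).
Take 2 servings of salmon: uses 154 mg sodium, +2.0 mg iron (running total 9.4 mg).
Take 1 serving of whole-barley bread: uses 177 mg sodium, +1.6 mg iron (running total 11.0 mg).
Take 2.685 servings of carrots: uses 239 mg sodium, +1.3 mg iron (running total 12.3 mg).
Filling greedily by iron-per-mg sodium is optimal for one linear limit, giving 12.3 mg.

12.3 mg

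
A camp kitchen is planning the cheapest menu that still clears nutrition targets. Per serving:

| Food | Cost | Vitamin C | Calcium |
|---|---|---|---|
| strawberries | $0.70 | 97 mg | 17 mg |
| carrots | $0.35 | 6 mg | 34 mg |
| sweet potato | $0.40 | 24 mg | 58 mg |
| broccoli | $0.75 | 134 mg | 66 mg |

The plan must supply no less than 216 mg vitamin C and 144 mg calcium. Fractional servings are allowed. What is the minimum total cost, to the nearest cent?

For a min-cost LP with two ≥-constraints, a basic feasible solution has at most two positive variables.
strawberries only: max(216/97, 144/17) = 8.471 servings → $5.93.
carrots only: max(216/6, 144/34) = 36 servings → $12.60.
sweet potato only: max(216/24, 144/58) = 9 servings → $3.60.
broccoli only: max(216/134, 144/66) = 2.182 servings → $1.64.
strawberries + carrots with both tight: 2.028 servings and 3.222 servings → $2.55.
strawberries + sweet potato with both tight: 1.739 servings and 1.973 servings → $2.01.
strawberries + broccoli with both targets exact would need a negative amount; discard.
carrots + sweet potato with both targets exact would need a negative amount; discard.
carrots + broccoli with both tight: 1.212 servings and 1.558 servings → $1.59.
sweet potato + broccoli with both tight: 0.8145 servings and 1.466 servings → $1.43.
The minimum over all feasible corners is $1.43.

$1.43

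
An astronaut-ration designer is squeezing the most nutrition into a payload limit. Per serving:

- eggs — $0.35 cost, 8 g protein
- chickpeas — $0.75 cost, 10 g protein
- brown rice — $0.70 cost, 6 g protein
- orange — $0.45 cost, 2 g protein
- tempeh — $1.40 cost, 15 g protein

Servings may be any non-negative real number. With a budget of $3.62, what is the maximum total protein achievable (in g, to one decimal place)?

Protein per dollar: eggs 22.86, chickpeas 13.33, tempeh 10.71, brown rice 8.571, orange 4.444.
With no serving limits, spend the whole cost allowance on eggs: $3.62 / $0.35 × 8 g = 82.7 g.

82.7 g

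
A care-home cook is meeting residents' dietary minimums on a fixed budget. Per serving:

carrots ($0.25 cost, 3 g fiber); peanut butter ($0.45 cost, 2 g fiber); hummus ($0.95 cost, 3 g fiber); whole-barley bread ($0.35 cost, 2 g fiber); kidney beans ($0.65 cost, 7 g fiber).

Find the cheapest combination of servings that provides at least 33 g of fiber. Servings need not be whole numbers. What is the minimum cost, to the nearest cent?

$2.75

Cost per g of fiber: carrots $0.0833, kidney beans $0.0929, whole-barley bread $0.1750, peanut butter $0.2250, hummus $0.3167.
With no serving limits, use only carrots: 33 g / 3 g = 11 servings × $0.25 = $2.75.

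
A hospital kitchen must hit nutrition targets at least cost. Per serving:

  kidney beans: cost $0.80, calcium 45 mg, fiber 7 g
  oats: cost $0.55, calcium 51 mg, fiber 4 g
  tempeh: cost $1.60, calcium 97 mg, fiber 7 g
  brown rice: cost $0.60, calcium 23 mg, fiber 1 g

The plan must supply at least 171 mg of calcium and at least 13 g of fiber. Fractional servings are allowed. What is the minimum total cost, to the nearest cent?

kidney beans only: max(171/45, 13/7) = 3.8 servings → $3.04.
oats only: max(171/51, 13/4) = 3.353 servings → $1.84.
tempeh only: max(171/97, 13/7) = 1.857 servings → $2.97.
brown rice only: max(171/23, 13/1) = 13 servings → $7.80.
kidney beans + oats: the both-tight solution has a negative serving — not a feasible corner.
kidney beans + tempeh with both tight: 0.1758 servings and 1.681 servings → $2.83.
kidney beans + brown rice with both tight: 1.103 servings and 5.276 servings → $4.05.
oats + tempeh with both tight: 2.065 servings and 0.6774 servings → $2.22.
oats + brown rice with both tight: 3.122 servings and 0.5122 servings → $2.02.
tempeh + brown rice with both targets exact would need a negative amount; discard.
So the least-cost plan costs $1.84.

$1.84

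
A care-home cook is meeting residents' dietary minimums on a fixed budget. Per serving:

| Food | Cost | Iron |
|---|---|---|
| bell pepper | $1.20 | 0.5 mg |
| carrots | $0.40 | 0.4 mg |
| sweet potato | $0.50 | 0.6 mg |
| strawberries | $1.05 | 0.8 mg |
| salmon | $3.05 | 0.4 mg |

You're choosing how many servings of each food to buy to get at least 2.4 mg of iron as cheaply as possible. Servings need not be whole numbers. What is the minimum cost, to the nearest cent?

$2.00

Cost per mg of iron: sweet potato $0.8333, carrots $1.0000, strawberries $1.3125, bell pepper $2.4000, salmon $7.6250.
With no serving limits, use only sweet potato: 2.4 mg / 0.6 mg = 4 servings × $0.50 = $2.00.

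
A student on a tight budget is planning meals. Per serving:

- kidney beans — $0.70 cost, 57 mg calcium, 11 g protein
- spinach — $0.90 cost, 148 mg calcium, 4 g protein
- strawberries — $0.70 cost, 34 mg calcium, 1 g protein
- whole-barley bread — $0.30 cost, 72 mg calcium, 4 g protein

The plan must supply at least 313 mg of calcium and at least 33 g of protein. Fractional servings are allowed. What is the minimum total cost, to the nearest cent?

$2.23

Compare the cost at each extreme point of the feasible region.
kidney beans only: max(313/57, 33/11) = 5.491 servings → $3.84.
spinach only: max(313/148, 33/4) = 8.25 servings → $7.42.
strawberries only: max(313/34, 33/1) = 33 servings → $23.10.
whole-barley bread only: max(313/72, 33/4) = 8.25 servings → $2.48.
kidney beans + spinach with both tight: 2.594 servings and 1.116 servings → $2.82.
kidney beans + strawberries with both tight: 2.552 servings and 4.927 servings → $5.24.
kidney beans + whole-barley bread with both tight: 1.993 servings and 2.77 servings → $2.23.
spinach + strawberries with both targets exact would need a negative amount; discard.
spinach + whole-barley bread with both targets exact would need a negative amount; discard.
strawberries + whole-barley bread with both targets exact would need a negative amount; discard.
So the least-cost plan costs $2.23.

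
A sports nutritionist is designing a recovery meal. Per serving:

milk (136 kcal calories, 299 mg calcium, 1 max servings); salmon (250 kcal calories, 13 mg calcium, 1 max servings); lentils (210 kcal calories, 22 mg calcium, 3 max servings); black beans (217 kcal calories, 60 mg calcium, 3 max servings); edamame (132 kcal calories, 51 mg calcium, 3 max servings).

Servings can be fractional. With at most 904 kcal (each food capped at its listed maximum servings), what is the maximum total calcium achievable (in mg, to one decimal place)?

554.9 mg

Calcium per kcal: milk 2.199, edamame 0.3864, black beans 0.2765, lentils 0.1048, salmon 0.052.
Take 1 serving of milk: uses 136 kcal, +299.0 mg calcium (running total 299.0 mg).
Take 3 servings of edamame: uses 396 kcal, +153.0 mg calcium (running total 452.0 mg).
Take 1.714 servings of black beans: uses 372 kcal, +102.9 mg calcium (running total 554.9 mg).
Greedy by best ratio exhausts the calories allowance optimally: 554.9 mg.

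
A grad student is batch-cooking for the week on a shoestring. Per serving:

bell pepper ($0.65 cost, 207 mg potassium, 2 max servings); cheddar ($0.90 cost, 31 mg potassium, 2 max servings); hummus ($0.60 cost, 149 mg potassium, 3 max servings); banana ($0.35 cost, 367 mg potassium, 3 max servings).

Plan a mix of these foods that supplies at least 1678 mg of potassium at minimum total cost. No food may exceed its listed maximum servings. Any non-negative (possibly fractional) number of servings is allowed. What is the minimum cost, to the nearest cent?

Cost per mg of potassium: banana $0.0010, bell pepper $0.0031, hummus $0.0040, cheddar $0.0290.
Take 3 servings of banana: +1101.0 mg potassium for $1.05 (total $1.05, still need 577.0 mg).
Take 2 servings of bell pepper: +414.0 mg potassium for $1.30 (total $2.35, still need 163.0 mg).
Take 1.094 servings of hummus: +163.0 mg potassium for $0.66 (total $3.01, still need 0.0 mg).
Greedy by cheapest-per-mg is optimal for a single linear constraint, so the minimum cost is $3.01.

$3.01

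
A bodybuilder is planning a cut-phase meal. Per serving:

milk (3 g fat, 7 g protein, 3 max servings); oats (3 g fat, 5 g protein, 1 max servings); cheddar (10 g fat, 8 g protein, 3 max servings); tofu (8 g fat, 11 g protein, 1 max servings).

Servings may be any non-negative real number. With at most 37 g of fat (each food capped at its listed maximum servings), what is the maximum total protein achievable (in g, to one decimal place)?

50.6 g

Protein per g fat: milk 2.333, oats 1.667, tofu 1.375, cheddar 0.8.
Take 3 servings of milk: uses 9 g fat, +21.0 g protein (running total 21.0 g).
Take 1 serving of oats: uses 3 g fat, +5.0 g protein (running total 26.0 g).
Take 1 serving of tofu: uses 8 g fat, +11.0 g protein (running total 37.0 g).
Take 1.7 servings of cheddar: uses 17 g fat, +13.6 g protein (running total 50.6 g).
Greedy by best ratio exhausts the fat allowance optimally: 50.6 g.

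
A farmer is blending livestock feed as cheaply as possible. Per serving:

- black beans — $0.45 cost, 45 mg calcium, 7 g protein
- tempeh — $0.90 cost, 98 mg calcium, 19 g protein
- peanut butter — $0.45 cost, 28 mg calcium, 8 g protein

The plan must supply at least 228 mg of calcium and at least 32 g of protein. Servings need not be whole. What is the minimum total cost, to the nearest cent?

$2.09

At the optimum either one food covers both requirements or two foods hit both targets exactly; no other combination can be cheaper.
black beans only: max(228/45, 32/7) = 5.067 servings → $2.28.
tempeh only: max(228/98, 32/19) = 2.327 servings → $2.09.
peanut butter only: max(228/28, 32/8) = 8.143 servings → $3.66.
black beans + tempeh: the both-tight solution has a negative serving — not a feasible corner.
black beans + peanut butter with both targets exact would need a negative amount; discard.
tempeh + peanut butter: intersection lies outside the first quadrant.
Cheapest feasible corner: $2.09.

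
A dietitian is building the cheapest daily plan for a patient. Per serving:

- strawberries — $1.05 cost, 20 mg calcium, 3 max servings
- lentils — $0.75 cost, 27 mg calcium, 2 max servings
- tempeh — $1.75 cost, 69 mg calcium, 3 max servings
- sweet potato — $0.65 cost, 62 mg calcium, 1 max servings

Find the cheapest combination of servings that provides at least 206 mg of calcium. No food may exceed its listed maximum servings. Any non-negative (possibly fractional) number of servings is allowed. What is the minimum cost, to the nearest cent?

$4.30

Cost per mg of calcium: sweet potato $0.0105, tempeh $0.0254, lentils $0.0278, strawberries $0.0525.
Take 1 serving of sweet potato: +62.0 mg calcium for $0.65 (total $0.65, still need 144.0 mg).
Take 2.087 servings of tempeh: +144.0 mg calcium for $3.65 (total $4.30, still need 0.0 mg).
Filling from the cheapest source first is optimal under one linear minimum: $4.30.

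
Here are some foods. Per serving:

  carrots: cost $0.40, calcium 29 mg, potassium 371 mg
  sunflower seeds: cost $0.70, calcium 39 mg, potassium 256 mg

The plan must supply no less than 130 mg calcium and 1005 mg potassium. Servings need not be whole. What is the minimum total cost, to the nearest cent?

$1.79

Check every corner: each single food scaled to meet both minima, and each pair solved so both constraints bind.
carrots only: max(130/29, 1005/371) = 4.483 servings → $1.79.
sunflower seeds only: max(130/39, 1005/256) = 3.926 servings → $2.75.
carrots + sunflower seeds with both tight: 0.8396 servings and 2.709 servings → $2.23.
So the least-cost plan costs $1.79.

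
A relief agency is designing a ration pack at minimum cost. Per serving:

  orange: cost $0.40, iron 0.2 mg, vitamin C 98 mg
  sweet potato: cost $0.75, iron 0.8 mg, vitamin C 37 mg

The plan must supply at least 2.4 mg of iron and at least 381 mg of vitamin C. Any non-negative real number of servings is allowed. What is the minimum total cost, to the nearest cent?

An LP optimum is at a vertex; with two nutrient constraints at most two foods are used. Check each candidate.
orange only: max(2.4/0.2, 381/98) = 12 servings → $4.80.
sweet potato only: max(2.4/0.8, 381/37) = 10.3 servings → $7.72.
orange + sweet potato with both tight: 3.042 servings and 2.239 servings → $2.90.
Cheapest feasible corner: $2.90.

$2.90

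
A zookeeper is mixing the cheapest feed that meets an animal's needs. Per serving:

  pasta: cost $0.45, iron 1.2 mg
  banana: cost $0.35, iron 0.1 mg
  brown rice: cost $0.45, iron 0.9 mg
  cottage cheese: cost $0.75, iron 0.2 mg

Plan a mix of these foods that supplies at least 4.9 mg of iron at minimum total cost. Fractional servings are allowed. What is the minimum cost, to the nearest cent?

Cost per mg of iron: pasta $0.3750, brown rice $0.5000, banana $3.5000, cottage cheese $3.7500.
With no serving limits, use only pasta: 4.9 mg / 1.2 mg = 4.083 servings × $0.45 = $1.84.

$1.84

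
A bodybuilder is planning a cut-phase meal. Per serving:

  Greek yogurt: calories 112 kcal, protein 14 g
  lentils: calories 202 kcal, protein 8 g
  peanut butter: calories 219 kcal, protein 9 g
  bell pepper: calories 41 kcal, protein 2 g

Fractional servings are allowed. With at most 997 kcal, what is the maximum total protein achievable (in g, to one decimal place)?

124.6 g

Protein per kcal: Greek yogurt 0.125, bell pepper 0.04878, peanut butter 0.0411, lentils 0.0396.
With no serving limits, spend the whole calories allowance on Greek yogurt: 997 kcal / 112 kcal × 14 g = 124.6 g.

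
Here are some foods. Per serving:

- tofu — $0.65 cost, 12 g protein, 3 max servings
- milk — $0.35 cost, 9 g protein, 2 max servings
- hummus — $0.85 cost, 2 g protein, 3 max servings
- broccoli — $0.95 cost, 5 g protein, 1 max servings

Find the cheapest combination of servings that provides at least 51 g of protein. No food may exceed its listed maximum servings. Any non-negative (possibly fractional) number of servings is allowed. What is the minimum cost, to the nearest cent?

Cost per g of protein: milk $0.0389, tofu $0.0542, broccoli $0.1900, hummus $0.4250.
Take 2 servings of milk: +18.0 g protein for $0.70 (total $0.70, still need 33.0 g).
Take 2.75 servings of tofu: +33.0 g protein for $1.79 (total $2.49, still need 0.0 g).
Filling from the cheapest source first is optimal under one linear minimum: $2.49.

$2.49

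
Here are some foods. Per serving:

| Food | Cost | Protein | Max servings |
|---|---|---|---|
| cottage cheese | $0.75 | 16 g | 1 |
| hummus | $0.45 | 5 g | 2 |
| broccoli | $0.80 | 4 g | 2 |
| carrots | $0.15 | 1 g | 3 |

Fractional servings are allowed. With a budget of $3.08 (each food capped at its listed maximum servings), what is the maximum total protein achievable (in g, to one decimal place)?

Protein per dollar: cottage cheese 21.33, hummus 11.11, carrots 6.667, broccoli 5.
Take 1 serving of cottage cheese: spends $0.75, +16.0 g protein (running total 16.0 g).
Take 2 servings of hummus: spends $0.90, +10.0 g protein (running total 26.0 g).
Take 3 servings of carrots: spends $0.45, +3.0 g protein (running total 29.0 g).
Take 1.225 servings of broccoli: spends $0.98, +4.9 g protein (running total 33.9 g).
Greedy by best ratio exhausts the cost allowance optimally: 33.9 g.

33.9 g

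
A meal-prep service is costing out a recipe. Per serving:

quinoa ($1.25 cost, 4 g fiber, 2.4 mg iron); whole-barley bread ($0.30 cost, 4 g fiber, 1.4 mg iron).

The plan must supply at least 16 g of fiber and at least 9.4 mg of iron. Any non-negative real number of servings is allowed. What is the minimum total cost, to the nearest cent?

$2.01

The cheapest plan sits at a corner of the feasible region — with two constraints it uses at most two foods.
quinoa only: max(16/4, 9.4/2.4) = 4 servings → $5.00.
whole-barley bread only: max(16/4, 9.4/1.4) = 6.714 servings → $2.01.
quinoa + whole-barley bread with both tight: 3.8 servings and 0.2 servings → $4.81.
The minimum over all feasible corners is $2.01.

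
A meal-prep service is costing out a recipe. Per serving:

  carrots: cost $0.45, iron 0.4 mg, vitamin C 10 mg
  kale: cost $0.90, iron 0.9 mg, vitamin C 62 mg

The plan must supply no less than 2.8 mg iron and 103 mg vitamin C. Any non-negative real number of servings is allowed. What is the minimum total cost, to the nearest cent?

$2.80

A basic optimal solution has at most two foods positive. Try each food alone and each pair with both targets met exactly.
carrots only: max(2.8/0.4, 103/10) = 10.3 servings → $4.63.
kale only: max(2.8/0.9, 103/62) = 3.111 servings → $2.80.
carrots + kale with both tight: 5.12 servings and 0.8354 servings → $3.06.
Cheapest feasible corner: $2.80.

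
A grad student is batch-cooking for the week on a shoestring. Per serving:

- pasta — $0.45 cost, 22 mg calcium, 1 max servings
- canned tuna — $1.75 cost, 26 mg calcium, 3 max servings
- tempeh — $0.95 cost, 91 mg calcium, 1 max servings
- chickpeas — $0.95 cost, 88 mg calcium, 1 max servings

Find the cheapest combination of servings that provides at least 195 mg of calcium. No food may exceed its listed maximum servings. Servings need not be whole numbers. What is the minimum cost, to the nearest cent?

Cost per mg of calcium: tempeh $0.0104, chickpeas $0.0108, pasta $0.0205, canned tuna $0.0673.
Take 1 serving of tempeh: +91.0 mg calcium for $0.95 (total $0.95, still need 104.0 mg).
Take 1 serving of chickpeas: +88.0 mg calcium for $0.95 (total $1.90, still need 16.0 mg).
Take 0.7273 servings of pasta: +16.0 mg calcium for $0.33 (total $2.23, still need 0.0 mg).
Filling from the cheapest source first is optimal under one linear minimum: $2.23.

$2.23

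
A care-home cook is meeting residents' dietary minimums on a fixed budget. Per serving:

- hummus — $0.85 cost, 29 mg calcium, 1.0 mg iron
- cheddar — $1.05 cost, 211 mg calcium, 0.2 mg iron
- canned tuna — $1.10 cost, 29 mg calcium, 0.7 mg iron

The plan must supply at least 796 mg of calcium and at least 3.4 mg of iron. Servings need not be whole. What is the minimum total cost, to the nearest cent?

Minimising a linear cost over {calcium ≥ 796, iron ≥ 3.4, servings ≥ 0} — the optimum is at a vertex, using one or two foods.
hummus only: max(796/29, 3.4/1.0) = 27.45 servings → $23.33.
cheddar only: max(796/211, 3.4/0.2) = 17 servings → $17.85.
canned tuna only: max(796/29, 3.4/0.7) = 27.45 servings → $30.19.
hummus + cheddar with both tight: 2.72 servings and 3.399 servings → $5.88.
hummus + canned tuna: intersection lies outside the first quadrant.
cheddar + canned tuna with both tight: 3.232 servings and 3.934 servings → $7.72.
So the least-cost plan costs $5.88.

$5.88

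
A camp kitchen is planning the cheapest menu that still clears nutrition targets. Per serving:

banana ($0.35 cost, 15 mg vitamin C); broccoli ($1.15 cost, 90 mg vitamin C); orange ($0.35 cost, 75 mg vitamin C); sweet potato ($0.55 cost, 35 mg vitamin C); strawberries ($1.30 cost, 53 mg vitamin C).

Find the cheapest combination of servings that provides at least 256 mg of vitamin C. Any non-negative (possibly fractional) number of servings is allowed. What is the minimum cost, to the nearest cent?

$1.19

Cost per mg of vitamin C: orange $0.0047, broccoli $0.0128, sweet potato $0.0157, banana $0.0233, strawberries $0.0245.
With no serving limits, use only orange: 256 mg / 75 mg = 3.413 servings × $0.35 = $1.19.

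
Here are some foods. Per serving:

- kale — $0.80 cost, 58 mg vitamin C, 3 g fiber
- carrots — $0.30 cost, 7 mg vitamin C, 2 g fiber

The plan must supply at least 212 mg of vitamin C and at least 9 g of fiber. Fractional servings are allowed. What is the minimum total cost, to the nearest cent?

$2.92

The cheapest plan sits at a corner of the feasible region — with two constraints it uses at most two foods.
kale only: max(212/58, 9/3) = 3.655 servings → $2.92.
carrots only: max(212/7, 9/2) = 30.29 servings → $9.09.
kale + carrots: the both-tight solution has a negative serving — not a feasible corner.
The minimum over all feasible corners is $2.92.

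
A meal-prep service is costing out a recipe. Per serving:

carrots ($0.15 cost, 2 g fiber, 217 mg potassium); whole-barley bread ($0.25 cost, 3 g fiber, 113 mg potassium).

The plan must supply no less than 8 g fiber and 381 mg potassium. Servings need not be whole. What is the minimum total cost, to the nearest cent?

$0.60

Check every corner: each single food scaled to meet both minima, and each pair solved so both constraints bind.
carrots only: max(8/2, 381/217) = 4 servings → $0.60.
whole-barley bread only: max(8/3, 381/113) = 3.372 servings → $0.84.
carrots + whole-barley bread with both tight: 0.5624 servings and 2.292 servings → $0.66.
Cheapest feasible corner: $0.60.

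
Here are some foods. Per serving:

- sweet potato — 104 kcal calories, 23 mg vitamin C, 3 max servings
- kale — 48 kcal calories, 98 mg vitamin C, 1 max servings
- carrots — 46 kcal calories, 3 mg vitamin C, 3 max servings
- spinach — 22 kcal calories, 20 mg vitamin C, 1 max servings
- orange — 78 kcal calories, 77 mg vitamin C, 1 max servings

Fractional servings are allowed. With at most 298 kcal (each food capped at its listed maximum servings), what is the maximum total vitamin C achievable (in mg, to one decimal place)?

228.2 mg

Vitamin C per kcal: kale 2.042, orange 0.9872, spinach 0.9091, sweet potato 0.2212, carrots 0.06522.
Take 1 serving of kale: uses 48 kcal, +98.0 mg vitamin C (running total 98.0 mg).
Take 1 serving of orange: uses 78 kcal, +77.0 mg vitamin C (running total 175.0 mg).
Take 1 serving of spinach: uses 22 kcal, +20.0 mg vitamin C (running total 195.0 mg).
Take 1.442 servings of sweet potato: uses 150 kcal, +33.2 mg vitamin C (running total 228.2 mg).
Filling greedily by vitamin C-per-kcal is optimal for one linear limit, giving 228.2 mg.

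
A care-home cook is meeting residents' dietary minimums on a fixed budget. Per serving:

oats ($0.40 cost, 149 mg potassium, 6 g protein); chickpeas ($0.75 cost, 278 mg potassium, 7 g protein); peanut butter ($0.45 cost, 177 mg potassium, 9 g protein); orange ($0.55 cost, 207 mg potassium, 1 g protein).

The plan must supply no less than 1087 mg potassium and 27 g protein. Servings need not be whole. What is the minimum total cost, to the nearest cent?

Compare the cost at each extreme point of the feasible region.
oats only: max(1087/149, 27/6) = 7.295 servings → $2.92.
chickpeas only: max(1087/278, 27/7) = 3.91 servings → $2.93.
peanut butter only: max(1087/177, 27/9) = 6.141 servings → $2.76.
orange only: max(1087/207, 27/1) = 27 servings → $14.85.
oats + chickpeas: the both-tight solution has a negative serving — not a feasible corner.
oats + peanut butter: intersection lies outside the first quadrant.
oats + orange with both tight: 4.119 servings and 2.286 servings → $2.91.
chickpeas + peanut butter: intersection lies outside the first quadrant.
chickpeas + orange with both tight: 3.845 servings and 0.08796 servings → $2.93.
peanut butter + orange with both tight: 2.67 servings and 2.968 servings → $2.83.
So the least-cost plan costs $2.76.

$2.76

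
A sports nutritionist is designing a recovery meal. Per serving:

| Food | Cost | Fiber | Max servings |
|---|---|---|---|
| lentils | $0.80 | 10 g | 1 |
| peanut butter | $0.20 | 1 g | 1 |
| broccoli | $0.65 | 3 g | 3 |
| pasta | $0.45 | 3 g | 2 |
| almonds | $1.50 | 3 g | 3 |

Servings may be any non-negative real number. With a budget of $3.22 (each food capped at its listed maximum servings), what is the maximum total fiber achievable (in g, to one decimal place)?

23.1 g

Fiber per dollar: lentils 12.5, pasta 6.667, peanut butter 5, broccoli 4.615, almonds 2.
Take 1 serving of lentils: spends $0.80, +10.0 g fiber (running total 10.0 g).
Take 2 servings of pasta: spends $0.90, +6.0 g fiber (running total 16.0 g).
Take 1 serving of peanut butter: spends $0.20, +1.0 g fiber (running total 17.0 g).
Take 2.031 servings of broccoli: spends $1.32, +6.1 g fiber (running total 23.1 g).
Greedy by best ratio exhausts the cost allowance optimally: 23.1 g.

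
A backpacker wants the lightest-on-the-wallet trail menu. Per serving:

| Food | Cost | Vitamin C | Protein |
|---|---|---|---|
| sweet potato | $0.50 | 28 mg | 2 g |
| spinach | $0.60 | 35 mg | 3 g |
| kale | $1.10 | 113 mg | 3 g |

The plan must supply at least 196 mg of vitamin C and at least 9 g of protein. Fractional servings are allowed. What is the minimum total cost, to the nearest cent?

Two binding constraints pin down two serving amounts, so the optimal mix uses at most two foods. The candidates are each food alone (scaled to the tighter of vitamin C/protein) and each pair with both constraints tight.
sweet potato only: max(196/28, 9/2) = 7 servings → $3.50.
spinach only: max(196/35, 9/3) = 5.6 servings → $3.36.
kale only: max(196/113, 9/3) = 3 servings → $3.30.
sweet potato + spinach with both targets exact would need a negative amount; discard.
sweet potato + kale with both tight: 3.021 servings and 0.9859 servings → $2.60.
spinach + kale with both tight: 1.833 servings and 1.167 servings → $2.38.
So the least-cost plan costs $2.38.

$2.38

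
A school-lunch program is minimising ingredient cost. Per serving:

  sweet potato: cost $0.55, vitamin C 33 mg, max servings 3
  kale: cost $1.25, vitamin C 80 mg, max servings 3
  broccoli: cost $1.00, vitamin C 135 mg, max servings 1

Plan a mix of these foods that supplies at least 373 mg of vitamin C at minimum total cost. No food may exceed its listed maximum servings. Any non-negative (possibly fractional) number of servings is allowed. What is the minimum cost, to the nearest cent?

Cost per mg of vitamin C: broccoli $0.0074, kale $0.0156, sweet potato $0.0167.
Take 1 serving of broccoli: +135.0 mg vitamin C for $1.00 (total $1.00, still need 238.0 mg).
Take 2.975 servings of kale: +238.0 mg vitamin C for $3.72 (total $4.72, still need 0.0 mg).
Greedy by cheapest-per-mg is optimal for a single linear constraint, so the minimum cost is $4.72.

$4.72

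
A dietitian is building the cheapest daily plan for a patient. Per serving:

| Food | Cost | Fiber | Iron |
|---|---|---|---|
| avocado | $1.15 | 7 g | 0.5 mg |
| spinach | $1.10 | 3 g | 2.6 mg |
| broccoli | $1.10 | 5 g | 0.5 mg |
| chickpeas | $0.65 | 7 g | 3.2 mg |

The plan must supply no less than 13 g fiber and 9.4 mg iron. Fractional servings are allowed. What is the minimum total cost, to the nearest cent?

This is a tiny linear program; its minimum lies at a vertex of the feasible set. List the vertices and price them.
avocado only: max(13/7, 9.4/0.5) = 18.8 servings → $21.62.
spinach only: max(13/3, 9.4/2.6) = 4.333 servings → $4.77.
broccoli only: max(13/5, 9.4/0.5) = 18.8 servings → $20.68.
chickpeas only: max(13/7, 9.4/3.2) = 2.938 servings → $1.91.
avocado + spinach with both tight: 0.3353 servings and 3.551 servings → $4.29.
avocado + broccoli: the both-tight solution has a negative serving — not a feasible corner.
avocado + chickpeas with both targets exact would need a negative amount; discard.
spinach + broccoli with both tight: 3.522 servings and 0.487 servings → $4.41.
spinach + chickpeas with both tight: 2.814 servings and 0.6512 servings → $3.52.
broccoli + chickpeas with both targets exact would need a negative amount; discard.
The minimum over all feasible corners is $1.91.

$1.91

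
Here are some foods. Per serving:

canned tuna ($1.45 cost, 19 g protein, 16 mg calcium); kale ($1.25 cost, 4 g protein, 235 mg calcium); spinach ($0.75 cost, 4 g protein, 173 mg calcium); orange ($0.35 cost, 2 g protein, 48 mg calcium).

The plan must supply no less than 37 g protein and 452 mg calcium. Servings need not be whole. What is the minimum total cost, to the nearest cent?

canned tuna only: max(37/19, 452/16) = 28.25 servings → $40.96.
kale only: max(37/4, 452/235) = 9.25 servings → $11.56.
spinach only: max(37/4, 452/173) = 9.25 servings → $6.94.
orange only: max(37/2, 452/48) = 18.5 servings → $6.47.
canned tuna + kale with both tight: 1.565 servings and 1.817 servings → $4.54.
canned tuna + spinach with both tight: 1.425 servings and 2.481 servings → $3.93.
canned tuna + orange with both tight: 0.9909 servings and 9.086 servings → $4.62.
kale + spinach: intersection lies outside the first quadrant.
kale + orange: intersection lies outside the first quadrant.
spinach + orange: intersection lies outside the first quadrant.
The minimum over all feasible corners is $3.93.

$3.93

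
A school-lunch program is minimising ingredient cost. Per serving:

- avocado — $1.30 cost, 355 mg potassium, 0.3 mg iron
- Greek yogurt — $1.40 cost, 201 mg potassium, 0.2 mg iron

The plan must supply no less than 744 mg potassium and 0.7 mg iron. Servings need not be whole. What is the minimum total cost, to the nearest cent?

A basic optimal solution has at most two foods positive. Try each food alone and each pair with both targets met exactly.
avocado only: max(744/355, 0.7/0.3) = 2.333 servings → $3.03.
Greek yogurt only: max(744/201, 0.7/0.2) = 3.701 servings → $5.18.
avocado + Greek yogurt with both tight: 0.757 servings and 2.364 servings → $4.29.
The minimum over all feasible corners is $3.03.

$3.03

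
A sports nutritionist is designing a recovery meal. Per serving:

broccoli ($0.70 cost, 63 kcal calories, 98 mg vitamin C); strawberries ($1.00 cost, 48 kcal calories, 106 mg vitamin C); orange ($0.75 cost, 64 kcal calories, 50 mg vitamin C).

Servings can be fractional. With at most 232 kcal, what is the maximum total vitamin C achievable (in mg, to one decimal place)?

512.3 mg

Vitamin C per kcal: strawberries 2.208, broccoli 1.556, orange 0.7812.
With no serving limits, spend the whole calories allowance on strawberries: 232 kcal / 48 kcal × 106 mg = 512.3 mg.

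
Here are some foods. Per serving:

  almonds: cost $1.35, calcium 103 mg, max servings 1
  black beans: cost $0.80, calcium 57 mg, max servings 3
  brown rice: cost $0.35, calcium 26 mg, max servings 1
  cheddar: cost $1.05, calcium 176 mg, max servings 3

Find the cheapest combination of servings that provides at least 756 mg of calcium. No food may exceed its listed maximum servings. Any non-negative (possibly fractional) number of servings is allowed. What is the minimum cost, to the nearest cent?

Cost per mg of calcium: cheddar $0.0060, almonds $0.0131, brown rice $0.0135, black beans $0.0140.
Take 3 servings of cheddar: +528.0 mg calcium for $3.15 (total $3.15, still need 228.0 mg).
Take 1 serving of almonds: +103.0 mg calcium for $1.35 (total $4.50, still need 125.0 mg).
Take 1 serving of brown rice: +26.0 mg calcium for $0.35 (total $4.85, still need 99.0 mg).
Take 1.737 servings of black beans: +99.0 mg calcium for $1.39 (total $6.24, still need 0.0 mg).
Filling from the cheapest source first is optimal under one linear minimum: $6.24.

$6.24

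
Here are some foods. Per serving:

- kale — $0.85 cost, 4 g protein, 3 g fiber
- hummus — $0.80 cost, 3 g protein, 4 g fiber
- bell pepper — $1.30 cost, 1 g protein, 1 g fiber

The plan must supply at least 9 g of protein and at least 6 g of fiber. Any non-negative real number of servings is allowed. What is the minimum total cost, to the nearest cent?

$1.91

A basic optimal solution has at most two foods positive. Try each food alone and each pair with both targets met exactly.
kale only: max(9/4, 6/3) = 2.25 servings → $1.91.
hummus only: max(9/3, 6/4) = 3 servings → $2.40.
bell pepper only: max(9/1, 6/1) = 9 servings → $11.70.
kale + hummus: intersection lies outside the first quadrant.
kale + bell pepper: intersection lies outside the first quadrant.
hummus + bell pepper: the both-tight solution has a negative serving — not a feasible corner.
Cheapest feasible corner: $1.91.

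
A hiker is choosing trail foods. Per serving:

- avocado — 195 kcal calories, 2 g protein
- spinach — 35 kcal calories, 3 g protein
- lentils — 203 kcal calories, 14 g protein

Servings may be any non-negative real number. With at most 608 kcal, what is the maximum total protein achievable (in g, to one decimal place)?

52.1 g

Protein per kcal: spinach 0.08571, lentils 0.06897, avocado 0.01026.
With no serving limits, spend the whole calories allowance on spinach: 608 kcal / 35 kcal × 3 g = 52.1 g.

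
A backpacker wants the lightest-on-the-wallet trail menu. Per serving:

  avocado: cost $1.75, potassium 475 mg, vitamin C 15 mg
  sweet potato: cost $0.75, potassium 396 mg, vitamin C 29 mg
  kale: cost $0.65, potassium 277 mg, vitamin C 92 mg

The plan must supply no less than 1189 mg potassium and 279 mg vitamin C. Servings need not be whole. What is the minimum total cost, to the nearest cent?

The cheapest plan sits at a corner of the feasible region — with two constraints it uses at most two foods.
avocado only: max(1189/475, 279/15) = 18.6 servings → $32.55.
sweet potato only: max(1189/396, 279/29) = 9.621 servings → $7.22.
kale only: max(1189/277, 279/92) = 4.292 servings → $2.79.
avocado + sweet potato with both targets exact would need a negative amount; discard.
avocado + kale with both tight: 0.8119 servings and 2.9 servings → $3.31.
sweet potato + kale with both tight: 1.13 servings and 2.676 servings → $2.59.
So the least-cost plan costs $2.59.

$2.59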